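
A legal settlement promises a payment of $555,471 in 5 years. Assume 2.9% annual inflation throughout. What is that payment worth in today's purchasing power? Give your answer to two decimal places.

$481,486.95

Price-level factor over 5 years: (1 + 2.9%)^5 ≈ 1.1536574469.
Purchasing power today: $555,471 divided by that factor.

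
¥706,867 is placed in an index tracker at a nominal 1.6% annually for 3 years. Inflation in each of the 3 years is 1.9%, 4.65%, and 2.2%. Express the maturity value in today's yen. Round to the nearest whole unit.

¥680,228

Nominal value at maturity: ¥706,867 × (1 + 1.6%)^3 ≈ ¥741,342.
Price-level factor over 3 years: 1.019 × 1.0465 × 1.022 = 1.089843937.
Dividing the nominal maturity value by the price-level factor gives the value in today's money.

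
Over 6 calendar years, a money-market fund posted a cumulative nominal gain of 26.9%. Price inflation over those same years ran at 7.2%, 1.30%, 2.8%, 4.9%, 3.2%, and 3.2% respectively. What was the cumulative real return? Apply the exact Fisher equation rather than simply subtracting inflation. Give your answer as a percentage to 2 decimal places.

Cumulative inflation factor: 1.072 × 1.0130 × 1.028 × 1.049 × 1.032 × 1.032 ≈ 1.24719.
Nominal growth factor: 1.26900. Real growth factor = 1.26900 / 1.24719 ≈ 1.01749.
Total real return ≈ 1.7488%.

1.75%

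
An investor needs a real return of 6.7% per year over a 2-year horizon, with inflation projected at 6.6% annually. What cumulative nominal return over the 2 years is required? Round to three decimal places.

29.373%

Required annual nominal rate: (1+6.7%)(1+6.6%) − 1 = 13.7422%.
Cumulative over 2 years: (1 + 0.137422)^2 − 1 ≈ 0.29373.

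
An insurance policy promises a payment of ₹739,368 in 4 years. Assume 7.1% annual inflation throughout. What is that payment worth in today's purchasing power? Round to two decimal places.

Price-level factor over 4 years: (1 + 7.1%)^4 ≈ 1.3157030557.
Purchasing power today: ₹739,368 divided by that factor.

₹561,956.59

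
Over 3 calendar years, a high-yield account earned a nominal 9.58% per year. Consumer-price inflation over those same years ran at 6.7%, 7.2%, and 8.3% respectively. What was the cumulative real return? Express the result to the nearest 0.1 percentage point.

6.2%

Cumulative inflation factor: 1.067 × 1.072 × 1.083 ≈ 1.23876.
Nominal growth factor: 1.31581. Real growth factor = 1.31581 / 1.23876 ≈ 1.06220.
Total real return ≈ 6.2200%.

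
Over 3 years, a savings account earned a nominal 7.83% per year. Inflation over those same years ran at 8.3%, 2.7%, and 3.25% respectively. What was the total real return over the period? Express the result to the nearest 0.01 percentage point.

Cumulative inflation factor: 1.083 × 1.027 × 1.0325 ≈ 1.14839.
Nominal growth factor: 1.25377. Real growth factor = 1.25377 / 1.14839 ≈ 1.09177.
Total real return ≈ 9.1767%.

9.18%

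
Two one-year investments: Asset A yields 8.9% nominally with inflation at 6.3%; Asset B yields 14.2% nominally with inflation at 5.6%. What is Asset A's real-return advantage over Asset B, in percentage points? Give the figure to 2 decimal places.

-5.70

Asset A real return: 1.089/1.063 − 1 = 2.446%.
Asset B real return: 1.142/1.056 − 1 = 8.144%.
Difference: 2.446 − 8.144 = -5.698 pp.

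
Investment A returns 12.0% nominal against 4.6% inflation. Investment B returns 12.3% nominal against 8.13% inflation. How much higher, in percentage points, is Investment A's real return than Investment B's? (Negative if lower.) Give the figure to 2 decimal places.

Investment A real return: 1.120/1.046 − 1 = 7.075%.
Investment B real return: 1.123/1.0813 − 1 = 3.856%.
Difference: 7.075 − 3.856 = 3.219 pp.

3.22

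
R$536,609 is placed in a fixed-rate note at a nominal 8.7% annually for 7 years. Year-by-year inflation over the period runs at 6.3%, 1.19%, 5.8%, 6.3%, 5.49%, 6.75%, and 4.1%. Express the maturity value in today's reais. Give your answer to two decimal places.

Nominal value at maturity: R$536,609 × (1 + 8.7%)^7 ≈ R$962,198.69.
Price-level factor over 7 years: 1.063 × 1.0119 × 1.058 × 1.063 × 1.0549 × 1.0675 × 1.041 ≈ 1.4181419308.
Dividing the nominal maturity value by the price-level factor gives the value in today's money.

R$678,492.52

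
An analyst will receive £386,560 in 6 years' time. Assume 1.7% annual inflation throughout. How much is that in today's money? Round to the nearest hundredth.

Price-level factor over 6 years: (1 + 1.7%)^6 ≈ 1.1064345214.
Purchasing power today: £386,560 divided by that factor.

£349,374.49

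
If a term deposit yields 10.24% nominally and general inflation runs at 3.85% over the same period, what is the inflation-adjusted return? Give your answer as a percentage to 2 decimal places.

Real return via the Fisher equation: (1 + 10.24%)/(1 + 3.85%) − 1 = 1.1024/1.0385 − 1 ≈ 0.06153.

6.15%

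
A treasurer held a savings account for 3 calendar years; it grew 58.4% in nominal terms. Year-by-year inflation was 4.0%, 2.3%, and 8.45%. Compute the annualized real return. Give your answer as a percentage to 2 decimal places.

11.14%

Cumulative inflation factor: 1.040 × 1.023 × 1.0845 ≈ 1.15382.
Nominal growth factor: 1.58400. Real growth factor = 1.58400 / 1.15382 ≈ 1.37283.
Annualized: 1.37283^(1/3) − 1 ≈ 0.11140.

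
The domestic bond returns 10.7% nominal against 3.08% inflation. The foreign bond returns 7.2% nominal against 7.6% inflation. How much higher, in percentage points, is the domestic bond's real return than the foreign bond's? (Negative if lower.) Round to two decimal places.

The domestic bond real return: 1.107/1.0308 − 1 = 7.392%.
The foreign bond real return: 1.072/1.076 − 1 = -0.372%.
Difference: 7.392 − (-0.372) = 7.764 pp.

7.76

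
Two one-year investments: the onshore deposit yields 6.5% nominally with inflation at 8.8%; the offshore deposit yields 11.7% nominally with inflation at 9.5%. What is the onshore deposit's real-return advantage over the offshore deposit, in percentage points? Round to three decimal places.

The onshore deposit real return: 1.065/1.088 − 1 = -2.1140%.
The offshore deposit real return: 1.117/1.095 − 1 = 2.0091%.
Difference: -2.1140 − 2.0091 = -4.1231 pp.

-4.123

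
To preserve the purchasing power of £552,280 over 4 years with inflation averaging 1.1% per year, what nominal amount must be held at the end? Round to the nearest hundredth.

£576,984.22

Cumulative price-level factor: (1+1.1%)^4 ≈ 1.0447313386.
Multiplying £552,280 by the price-level factor gives the future nominal sum.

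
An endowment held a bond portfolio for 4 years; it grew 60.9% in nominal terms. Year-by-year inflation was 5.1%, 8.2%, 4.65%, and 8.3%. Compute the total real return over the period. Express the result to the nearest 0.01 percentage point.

24.84%

Cumulative inflation factor: 1.051 × 1.082 × 1.0465 × 1.083 ≈ 1.28884.
Nominal growth factor: 1.60900. Real growth factor = 1.60900 / 1.28884 ≈ 1.24841.
Total real return ≈ 24.8413%.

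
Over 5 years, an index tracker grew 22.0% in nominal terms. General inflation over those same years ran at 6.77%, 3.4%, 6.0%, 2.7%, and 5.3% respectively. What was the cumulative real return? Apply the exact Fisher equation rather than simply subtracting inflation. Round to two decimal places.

-3.60%

Cumulative inflation factor: 1.0677 × 1.034 × 1.060 × 1.027 × 1.053 ≈ 1.26554.
Nominal growth factor: 1.22000. Real growth factor = 1.22000 / 1.26554 ≈ 0.96402.
Total real return ≈ -3.5981%.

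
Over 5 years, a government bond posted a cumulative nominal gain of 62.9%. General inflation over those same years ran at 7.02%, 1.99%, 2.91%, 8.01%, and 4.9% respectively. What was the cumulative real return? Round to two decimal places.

Cumulative inflation factor: 1.0702 × 1.0199 × 1.0291 × 1.0801 × 1.049 ≈ 1.27268.
Nominal growth factor: 1.62900. Real growth factor = 1.62900 / 1.27268 ≈ 1.27998.
Total real return ≈ 27.9975%.

28.00%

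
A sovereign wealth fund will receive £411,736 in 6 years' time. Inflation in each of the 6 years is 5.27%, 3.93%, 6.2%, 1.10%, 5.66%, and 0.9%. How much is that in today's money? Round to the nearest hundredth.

Price-level factor over 6 years: 1.0527 × 1.0393 × 1.062 × 1.0110 × 1.0566 × 1.009 ≈ 1.2523421422.
Purchasing power today: £411,736 divided by that factor.

£328,772.77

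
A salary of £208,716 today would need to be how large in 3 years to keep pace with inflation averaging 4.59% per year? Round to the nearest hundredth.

Cumulative price-level factor: (1+4.59%)^3 ≈ 1.1441171326.
The nominal amount required is £208,716 scaled up by that factor.

£238,795.55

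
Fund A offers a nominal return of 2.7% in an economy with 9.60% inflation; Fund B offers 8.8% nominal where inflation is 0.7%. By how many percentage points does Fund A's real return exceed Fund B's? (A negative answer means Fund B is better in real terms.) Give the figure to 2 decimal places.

-14.34

Fund A real return: 1.027/1.0960 − 1 = -6.296%.
Fund B real return: 1.088/1.007 − 1 = 8.044%.
Difference: -6.296 − 8.044 = -14.340 pp.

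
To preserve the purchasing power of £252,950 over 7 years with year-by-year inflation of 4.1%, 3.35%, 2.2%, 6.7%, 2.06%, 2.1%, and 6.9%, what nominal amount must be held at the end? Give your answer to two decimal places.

£330,575.16

Cumulative price-level factor: 1.041 × 1.0335 × 1.022 × 1.067 × 1.0206 × 1.021 × 1.069 ≈ 1.3068794742.
The nominal amount required is £252,950 scaled up by that factor.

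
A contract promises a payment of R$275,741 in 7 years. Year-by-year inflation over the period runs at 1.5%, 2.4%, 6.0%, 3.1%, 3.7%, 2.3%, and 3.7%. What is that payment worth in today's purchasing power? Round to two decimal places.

Price-level factor over 7 years: 1.015 × 1.024 × 1.060 × 1.031 × 1.037 × 1.023 × 1.037 ≈ 1.2495788790.
Purchasing power today: R$275,741 divided by that factor.

R$220,667.14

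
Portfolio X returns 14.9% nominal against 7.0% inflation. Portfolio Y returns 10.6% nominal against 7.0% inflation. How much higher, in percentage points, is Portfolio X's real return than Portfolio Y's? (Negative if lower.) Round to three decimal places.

Portfolio X real return: 1.149/1.070 − 1 = 7.3832%.
Portfolio Y real return: 1.106/1.070 − 1 = 3.3645%.
Difference: 7.3832 − 3.3645 = 4.0187 pp.

4.019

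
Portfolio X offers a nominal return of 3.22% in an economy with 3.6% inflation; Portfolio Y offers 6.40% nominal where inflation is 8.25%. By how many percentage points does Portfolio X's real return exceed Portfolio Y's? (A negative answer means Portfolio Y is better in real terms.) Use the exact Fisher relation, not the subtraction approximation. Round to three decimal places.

1.342

Portfolio X real return: 1.0322/1.036 − 1 = -0.3668%.
Portfolio Y real return: 1.0640/1.0825 − 1 = -1.7090%.
Difference: -0.3668 − (-1.7090) = 1.3422 pp.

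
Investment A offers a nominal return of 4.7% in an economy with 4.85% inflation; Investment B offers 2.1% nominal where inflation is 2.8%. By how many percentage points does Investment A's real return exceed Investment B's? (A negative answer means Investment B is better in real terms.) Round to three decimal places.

0.538

Investment A real return: 1.047/1.0485 − 1 = -0.1431%.
Investment B real return: 1.021/1.028 − 1 = -0.6809%.
Difference: -0.1431 − (-0.6809) = 0.5378 pp.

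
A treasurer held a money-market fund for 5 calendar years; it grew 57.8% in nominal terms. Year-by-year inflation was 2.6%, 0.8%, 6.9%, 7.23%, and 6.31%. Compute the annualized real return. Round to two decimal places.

4.60%

Cumulative inflation factor: 1.026 × 1.008 × 1.069 × 1.0723 × 1.0631 ≈ 1.26031.
Nominal growth factor: 1.57800. Real growth factor = 1.57800 / 1.26031 ≈ 1.25208.
Annualized: 1.25208^(1/5) − 1 ≈ 0.04599.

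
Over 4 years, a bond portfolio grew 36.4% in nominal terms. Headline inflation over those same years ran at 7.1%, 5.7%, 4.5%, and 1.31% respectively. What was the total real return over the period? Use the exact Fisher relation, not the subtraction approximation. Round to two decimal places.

Cumulative inflation factor: 1.071 × 1.057 × 1.045 × 1.0131 ≈ 1.19849.
Nominal growth factor: 1.36400. Real growth factor = 1.36400 / 1.19849 ≈ 1.13810.
Total real return ≈ 13.8102%.

13.81%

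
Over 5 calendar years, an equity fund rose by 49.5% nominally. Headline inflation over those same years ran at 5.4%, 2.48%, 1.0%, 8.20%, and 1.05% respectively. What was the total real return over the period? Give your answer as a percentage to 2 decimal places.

Cumulative inflation factor: 1.054 × 1.0248 × 1.010 × 1.0820 × 1.0105 ≈ 1.19279.
Nominal growth factor: 1.49500. Real growth factor = 1.49500 / 1.19279 ≈ 1.25336.
Total real return ≈ 25.3362%.

25.34%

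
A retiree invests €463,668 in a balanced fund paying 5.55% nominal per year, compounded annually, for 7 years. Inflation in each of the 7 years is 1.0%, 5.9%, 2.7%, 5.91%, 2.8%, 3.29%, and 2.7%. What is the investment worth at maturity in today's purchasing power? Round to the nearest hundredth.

€533,418.66

Nominal value at maturity: €463,668 × (1 + 5.55%)^7 ≈ €676,729.00.
Price-level factor over 7 years: 1.010 × 1.059 × 1.027 × 1.0591 × 1.028 × 1.0329 × 1.027 ≈ 1.2686638973.
The maturity value deflated by that factor is the answer in today's purchasing power.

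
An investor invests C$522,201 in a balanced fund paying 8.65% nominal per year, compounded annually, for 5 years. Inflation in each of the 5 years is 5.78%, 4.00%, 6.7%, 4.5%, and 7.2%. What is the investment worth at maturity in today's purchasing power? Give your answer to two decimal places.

Nominal value at maturity: C$522,201 × (1 + 8.65%)^5 ≈ C$790,653.78.
Price-level factor over 5 years: 1.0578 × 1.0400 × 1.067 × 1.045 × 1.072 ≈ 1.3149595612.
The maturity value deflated by that factor is the answer in today's purchasing power.

C$601,276.12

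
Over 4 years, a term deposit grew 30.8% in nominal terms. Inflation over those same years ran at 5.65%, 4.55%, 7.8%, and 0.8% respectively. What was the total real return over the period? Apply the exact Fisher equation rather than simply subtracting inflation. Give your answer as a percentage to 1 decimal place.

9.0%

Cumulative inflation factor: 1.0565 × 1.0455 × 1.078 × 1.008 ≈ 1.20025.
Nominal growth factor: 1.30800. Real growth factor = 1.30800 / 1.20025 ≈ 1.08977.
Total real return ≈ 8.9770%.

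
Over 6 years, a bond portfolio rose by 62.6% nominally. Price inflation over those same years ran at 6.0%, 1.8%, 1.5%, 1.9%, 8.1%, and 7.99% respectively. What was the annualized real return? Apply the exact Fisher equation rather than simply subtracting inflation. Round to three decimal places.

Cumulative inflation factor: 1.060 × 1.018 × 1.015 × 1.019 × 1.081 × 1.0799 ≈ 1.30288.
Nominal growth factor: 1.62600. Real growth factor = 1.62600 / 1.30288 ≈ 1.24801.
Annualized: 1.24801^(1/6) − 1 ≈ 0.03761.

3.761%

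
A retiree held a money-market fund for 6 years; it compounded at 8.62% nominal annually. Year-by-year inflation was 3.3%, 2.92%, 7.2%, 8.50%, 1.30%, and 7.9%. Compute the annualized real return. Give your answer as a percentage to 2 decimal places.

Cumulative inflation factor: 1.033 × 1.0292 × 1.072 × 1.0850 × 1.0130 × 1.079 ≈ 1.35162.
Nominal growth factor: 1.64232. Real growth factor = 1.64232 / 1.35162 ≈ 1.21508.
Annualized: 1.21508^(1/6) − 1 ≈ 0.03300.

3.30%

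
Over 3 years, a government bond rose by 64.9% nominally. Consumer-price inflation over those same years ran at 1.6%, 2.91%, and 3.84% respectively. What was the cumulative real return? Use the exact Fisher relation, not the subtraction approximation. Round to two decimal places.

51.88%

Cumulative inflation factor: 1.016 × 1.0291 × 1.0384 ≈ 1.08572.
Nominal growth factor: 1.64900. Real growth factor = 1.64900 / 1.08572 ≈ 1.51881.
Total real return ≈ 51.8814%.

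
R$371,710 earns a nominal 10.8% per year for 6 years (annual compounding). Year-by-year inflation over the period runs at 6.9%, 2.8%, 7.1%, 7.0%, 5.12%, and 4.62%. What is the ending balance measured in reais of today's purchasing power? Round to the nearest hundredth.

R$496,590.80

Nominal value at maturity: R$371,710 × (1 + 10.8%)^6 ≈ R$687,769.33.
Price-level factor over 6 years: 1.069 × 1.028 × 1.071 × 1.070 × 1.0512 × 1.0462 ≈ 1.3849820229.
The maturity value deflated by that factor is the answer in today's purchasing power.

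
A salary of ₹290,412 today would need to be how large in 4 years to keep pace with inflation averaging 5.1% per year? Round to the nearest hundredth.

Cumulative price-level factor: (1+5.1%)^4 ≈ 1.2201433692.
Multiplying ₹290,412 by the price-level factor gives the future nominal sum.

₹354,344.28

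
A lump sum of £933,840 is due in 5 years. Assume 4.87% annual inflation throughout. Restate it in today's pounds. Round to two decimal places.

Price-level factor over 5 years: (1 + 4.87%)^5 ≈ 1.2684003115.
Purchasing power today: £933,840 divided by that factor.

£736,234.45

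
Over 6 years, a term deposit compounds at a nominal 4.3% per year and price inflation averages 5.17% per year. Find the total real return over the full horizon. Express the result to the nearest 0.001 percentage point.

-4.862%

The annual real rate is (1+4.3%)/(1+5.17%) − 1 = -0.8272%.
Compounded over 6 years: (1 + -0.008272)^6 − 1 ≈ -0.04862.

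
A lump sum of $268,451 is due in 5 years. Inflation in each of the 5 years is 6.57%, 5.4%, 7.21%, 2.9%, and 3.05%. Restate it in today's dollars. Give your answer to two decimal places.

Price-level factor over 5 years: 1.0657 × 1.054 × 1.0721 × 1.029 × 1.0305 ≈ 1.2769510323.
Purchasing power today: $268,451 divided by that factor.

$210,228.11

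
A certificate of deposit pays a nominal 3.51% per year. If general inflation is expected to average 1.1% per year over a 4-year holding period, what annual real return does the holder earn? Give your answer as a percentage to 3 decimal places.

2.384%

With constant rates the annual real return is the same each year: (1+3.51%)/(1+1.1%) − 1 = 0.02384.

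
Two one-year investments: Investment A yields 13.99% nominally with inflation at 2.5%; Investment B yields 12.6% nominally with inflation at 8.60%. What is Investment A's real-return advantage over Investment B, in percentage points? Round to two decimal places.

Investment A real return: 1.1399/1.025 − 1 = 11.210%.
Investment B real return: 1.126/1.0860 − 1 = 3.683%.
Difference: 11.210 − 3.683 = 7.527 pp.

7.53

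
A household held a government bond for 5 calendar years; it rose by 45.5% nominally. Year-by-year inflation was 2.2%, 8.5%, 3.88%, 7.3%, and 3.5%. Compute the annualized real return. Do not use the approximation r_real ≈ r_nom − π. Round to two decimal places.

Cumulative inflation factor: 1.022 × 1.085 × 1.0388 × 1.073 × 1.035 ≈ 1.27924.
Nominal growth factor: 1.45500. Real growth factor = 1.45500 / 1.27924 ≈ 1.13739.
Annualized: 1.13739^(1/5) − 1 ≈ 0.02608.

2.61%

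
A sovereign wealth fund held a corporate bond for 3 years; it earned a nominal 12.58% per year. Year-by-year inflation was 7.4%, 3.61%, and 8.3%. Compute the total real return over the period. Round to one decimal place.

Cumulative inflation factor: 1.074 × 1.0361 × 1.083 ≈ 1.20513.
Nominal growth factor: 1.42687. Real growth factor = 1.42687 / 1.20513 ≈ 1.18399.
Total real return ≈ 18.3994%.

18.4%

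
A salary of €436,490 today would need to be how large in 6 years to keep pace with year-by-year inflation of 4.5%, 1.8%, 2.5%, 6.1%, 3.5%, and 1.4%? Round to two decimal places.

€529,975.66

Cumulative price-level factor: 1.045 × 1.018 × 1.025 × 1.061 × 1.035 × 1.014 ≈ 1.2141759396.
The nominal amount required is €436,490 scaled up by that factor.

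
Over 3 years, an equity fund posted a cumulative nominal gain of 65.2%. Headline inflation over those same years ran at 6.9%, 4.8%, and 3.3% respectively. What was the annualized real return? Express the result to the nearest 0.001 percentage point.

Cumulative inflation factor: 1.069 × 1.048 × 1.033 ≈ 1.15728.
Nominal growth factor: 1.65200. Real growth factor = 1.65200 / 1.15728 ≈ 1.42748.
Annualized: 1.42748^(1/3) − 1 ≈ 0.12596.

12.596%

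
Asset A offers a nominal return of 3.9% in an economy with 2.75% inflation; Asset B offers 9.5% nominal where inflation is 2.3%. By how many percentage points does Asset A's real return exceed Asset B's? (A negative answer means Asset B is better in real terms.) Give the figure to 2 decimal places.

-5.92

Asset A real return: 1.039/1.0275 − 1 = 1.119%.
Asset B real return: 1.095/1.023 − 1 = 7.038%.
Difference: 1.119 − 7.038 = -5.919 pp.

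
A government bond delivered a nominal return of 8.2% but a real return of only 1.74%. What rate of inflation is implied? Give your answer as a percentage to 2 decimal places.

From (1+r_nom) = (1+r_real)(1+π), we get 1+π = (1 + 8.2%)/(1 + 1.74%) = 1.082/1.0174 ≈ 1.06350.
So π ≈ 6.3495%.

6.35%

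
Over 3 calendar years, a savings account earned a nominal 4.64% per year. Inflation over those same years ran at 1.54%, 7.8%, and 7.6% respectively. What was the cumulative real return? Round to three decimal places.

-2.720%

Cumulative inflation factor: 1.0154 × 1.078 × 1.076 ≈ 1.17779.
Nominal growth factor: 1.14576. Real growth factor = 1.14576 / 1.17779 ≈ 0.97280.
Total real return ≈ -2.7197%.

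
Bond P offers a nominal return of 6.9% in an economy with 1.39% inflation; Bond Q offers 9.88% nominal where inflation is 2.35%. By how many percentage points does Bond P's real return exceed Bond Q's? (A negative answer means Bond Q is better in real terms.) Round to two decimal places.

-1.92

Bond P real return: 1.069/1.0139 − 1 = 5.434%.
Bond Q real return: 1.0988/1.0235 − 1 = 7.357%.
Difference: 5.434 − 7.357 = -1.923 pp.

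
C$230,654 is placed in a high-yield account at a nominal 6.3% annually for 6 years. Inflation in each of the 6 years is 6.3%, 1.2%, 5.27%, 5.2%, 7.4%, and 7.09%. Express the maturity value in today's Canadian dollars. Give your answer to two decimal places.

Nominal value at maturity: C$230,654 × (1 + 6.3%)^6 ≈ C$332,782.57.
Price-level factor over 6 years: 1.063 × 1.012 × 1.0527 × 1.052 × 1.074 × 1.0709 ≈ 1.3702106530.
Dividing the nominal maturity value by the price-level factor gives the value in today's money.

C$242,869.64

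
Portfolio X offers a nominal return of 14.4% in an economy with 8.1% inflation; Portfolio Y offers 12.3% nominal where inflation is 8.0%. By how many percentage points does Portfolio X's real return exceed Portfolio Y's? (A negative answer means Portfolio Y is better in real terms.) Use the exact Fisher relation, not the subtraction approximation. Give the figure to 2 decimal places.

1.85

Portfolio X real return: 1.144/1.081 − 1 = 5.828%.
Portfolio Y real return: 1.123/1.080 − 1 = 3.981%.
Difference: 5.828 − 3.981 = 1.847 pp.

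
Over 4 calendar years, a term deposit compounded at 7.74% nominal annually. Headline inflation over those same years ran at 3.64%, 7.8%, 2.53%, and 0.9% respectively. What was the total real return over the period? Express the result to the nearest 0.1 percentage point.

Cumulative inflation factor: 1.0364 × 1.078 × 1.0253 × 1.009 ≈ 1.15581.
Nominal growth factor: 1.34744. Real growth factor = 1.34744 / 1.15581 ≈ 1.16579.
Total real return ≈ 16.5788%.

16.6%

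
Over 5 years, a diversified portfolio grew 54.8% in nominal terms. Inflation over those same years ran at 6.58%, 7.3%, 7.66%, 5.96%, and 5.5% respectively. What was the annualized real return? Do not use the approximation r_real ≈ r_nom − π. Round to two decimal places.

2.38%

Cumulative inflation factor: 1.0658 × 1.073 × 1.0766 × 1.0596 × 1.055 ≈ 1.37634.
Nominal growth factor: 1.54800. Real growth factor = 1.54800 / 1.37634 ≈ 1.12473.
Annualized: 1.12473^(1/5) − 1 ≈ 0.02379.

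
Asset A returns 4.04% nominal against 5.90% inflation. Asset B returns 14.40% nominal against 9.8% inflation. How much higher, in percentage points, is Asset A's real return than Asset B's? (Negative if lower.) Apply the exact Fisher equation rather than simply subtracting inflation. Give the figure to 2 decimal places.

-5.95

Asset A real return: 1.0404/1.0590 − 1 = -1.756%.
Asset B real return: 1.1440/1.098 − 1 = 4.189%.
Difference: -1.756 − 4.189 = -5.945 pp.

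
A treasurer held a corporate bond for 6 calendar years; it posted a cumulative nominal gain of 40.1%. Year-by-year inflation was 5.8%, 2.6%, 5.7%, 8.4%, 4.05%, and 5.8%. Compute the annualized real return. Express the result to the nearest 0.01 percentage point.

Cumulative inflation factor: 1.058 × 1.026 × 1.057 × 1.084 × 1.0405 × 1.058 ≈ 1.36919.
Nominal growth factor: 1.40100. Real growth factor = 1.40100 / 1.36919 ≈ 1.02323.
Annualized: 1.02323^(1/6) − 1 ≈ 0.00383.

0.38%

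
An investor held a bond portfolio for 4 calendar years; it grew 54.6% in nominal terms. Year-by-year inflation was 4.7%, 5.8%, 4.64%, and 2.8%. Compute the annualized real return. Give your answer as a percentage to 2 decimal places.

Cumulative inflation factor: 1.047 × 1.058 × 1.0464 × 1.028 ≈ 1.19158.
Nominal growth factor: 1.54600. Real growth factor = 1.54600 / 1.19158 ≈ 1.29744.
Annualized: 1.29744^(1/4) − 1 ≈ 0.06726.

6.73%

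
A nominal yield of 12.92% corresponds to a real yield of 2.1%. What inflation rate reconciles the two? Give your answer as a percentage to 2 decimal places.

From (1+r_nom) = (1+r_real)(1+π), we get 1+π = (1 + 12.92%)/(1 + 2.1%) = 1.1292/1.021 ≈ 1.10597.
So π ≈ 10.5975%.

10.60%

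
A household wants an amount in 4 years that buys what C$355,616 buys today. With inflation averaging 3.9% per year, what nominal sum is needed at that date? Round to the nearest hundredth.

Cumulative price-level factor: (1+3.9%)^4 ≈ 1.1653655894.
Multiplying C$355,616 by the price-level factor gives the future nominal sum.

C$414,422.65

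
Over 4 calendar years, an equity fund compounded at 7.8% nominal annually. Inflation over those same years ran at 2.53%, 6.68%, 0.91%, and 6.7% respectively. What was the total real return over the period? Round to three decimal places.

14.668%

Cumulative inflation factor: 1.0253 × 1.0668 × 1.0091 × 1.067 ≈ 1.17769.
Nominal growth factor: 1.35044. Real growth factor = 1.35044 / 1.17769 ≈ 1.14668.
Total real return ≈ 14.6681%.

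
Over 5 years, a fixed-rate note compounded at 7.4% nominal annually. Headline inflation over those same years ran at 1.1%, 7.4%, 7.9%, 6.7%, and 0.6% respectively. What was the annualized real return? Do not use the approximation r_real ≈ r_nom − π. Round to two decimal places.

Cumulative inflation factor: 1.011 × 1.074 × 1.079 × 1.067 × 1.006 ≈ 1.25759.
Nominal growth factor: 1.42896. Real growth factor = 1.42896 / 1.25759 ≈ 1.13627.
Annualized: 1.13627^(1/5) − 1 ≈ 0.02588.

2.59%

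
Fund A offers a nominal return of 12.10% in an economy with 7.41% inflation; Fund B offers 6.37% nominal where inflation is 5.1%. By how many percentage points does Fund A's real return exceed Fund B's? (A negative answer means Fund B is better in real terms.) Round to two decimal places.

Fund A real return: 1.1210/1.0741 − 1 = 4.366%.
Fund B real return: 1.0637/1.051 − 1 = 1.208%.
Difference: 4.366 − 1.208 = 3.158 pp.

3.16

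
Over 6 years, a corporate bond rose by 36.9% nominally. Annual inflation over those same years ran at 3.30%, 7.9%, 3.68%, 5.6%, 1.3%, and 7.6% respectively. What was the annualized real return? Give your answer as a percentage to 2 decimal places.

0.48%

Cumulative inflation factor: 1.0330 × 1.079 × 1.0368 × 1.056 × 1.013 × 1.076 ≈ 1.33016.
Nominal growth factor: 1.36900. Real growth factor = 1.36900 / 1.33016 ≈ 1.02920.
Annualized: 1.02920^(1/6) − 1 ≈ 0.00481.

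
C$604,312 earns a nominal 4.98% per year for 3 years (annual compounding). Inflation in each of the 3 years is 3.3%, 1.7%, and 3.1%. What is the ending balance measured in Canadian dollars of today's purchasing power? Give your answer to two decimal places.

Nominal value at maturity: C$604,312 × (1 + 4.98%)^3 ≈ C$699,167.00.
Price-level factor over 3 years: 1.033 × 1.017 × 1.031 = 1.083128391.
Dividing the nominal maturity value by the price-level factor gives the value in today's money.

C$645,507.04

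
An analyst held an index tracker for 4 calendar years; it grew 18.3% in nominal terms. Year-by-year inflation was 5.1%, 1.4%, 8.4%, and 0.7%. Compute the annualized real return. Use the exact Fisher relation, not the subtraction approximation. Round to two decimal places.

Cumulative inflation factor: 1.051 × 1.014 × 1.084 × 1.007 ≈ 1.16332.
Nominal growth factor: 1.18300. Real growth factor = 1.18300 / 1.16332 ≈ 1.01692.
Annualized: 1.01692^(1/4) − 1 ≈ 0.00420.

0.42%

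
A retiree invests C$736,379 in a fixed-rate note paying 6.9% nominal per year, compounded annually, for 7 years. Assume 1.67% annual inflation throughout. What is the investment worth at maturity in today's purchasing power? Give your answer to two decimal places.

C$1,046,153.87

Nominal value at maturity: C$736,379 × (1 + 6.9%)^7 ≈ C$1,174,749.67.
Price-level factor over 7 years: (1 + 1.67%)^7 ≈ 1.1229224509.
Dividing the nominal maturity value by the price-level factor gives the value in today's money.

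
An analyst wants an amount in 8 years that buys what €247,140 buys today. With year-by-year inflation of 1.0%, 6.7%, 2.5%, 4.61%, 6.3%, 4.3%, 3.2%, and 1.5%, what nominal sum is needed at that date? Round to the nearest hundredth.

€331,657.04

Cumulative price-level factor: 1.010 × 1.067 × 1.025 × 1.0461 × 1.063 × 1.043 × 1.032 × 1.015 ≈ 1.3419804009.
Multiplying €247,140 by the price-level factor gives the future nominal sum.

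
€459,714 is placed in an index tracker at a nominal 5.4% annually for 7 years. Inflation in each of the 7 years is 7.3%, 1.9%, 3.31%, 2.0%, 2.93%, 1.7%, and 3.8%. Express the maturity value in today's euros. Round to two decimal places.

€530,634.26

Nominal value at maturity: €459,714 × (1 + 5.4%)^7 ≈ €664,311.86.
Price-level factor over 7 years: 1.073 × 1.019 × 1.0331 × 1.020 × 1.0293 × 1.017 × 1.038 ≈ 1.2519204063.
The maturity value deflated by that factor is the answer in today's purchasing power.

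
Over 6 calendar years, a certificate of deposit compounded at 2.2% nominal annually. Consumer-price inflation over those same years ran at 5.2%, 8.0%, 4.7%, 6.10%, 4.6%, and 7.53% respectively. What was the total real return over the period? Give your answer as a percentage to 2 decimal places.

Cumulative inflation factor: 1.052 × 1.080 × 1.047 × 1.0610 × 1.046 × 1.0753 ≈ 1.41959.
Nominal growth factor: 1.13948. Real growth factor = 1.13948 / 1.41959 ≈ 0.80268.
Total real return ≈ -19.7320%.

-19.73%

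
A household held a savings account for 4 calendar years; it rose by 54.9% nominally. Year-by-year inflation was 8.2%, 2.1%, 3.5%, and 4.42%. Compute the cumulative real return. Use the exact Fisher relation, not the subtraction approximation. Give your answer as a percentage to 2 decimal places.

29.74%

Cumulative inflation factor: 1.082 × 1.021 × 1.035 × 1.0442 ≈ 1.19392.
Nominal growth factor: 1.54900. Real growth factor = 1.54900 / 1.19392 ≈ 1.29740.
Total real return ≈ 29.7401%.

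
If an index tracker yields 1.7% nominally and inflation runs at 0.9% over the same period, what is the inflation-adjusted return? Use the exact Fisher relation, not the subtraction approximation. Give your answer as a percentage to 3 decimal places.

0.793%

Real return via the Fisher equation: (1 + 1.7%)/(1 + 0.9%) − 1 = 1.017/1.009 − 1 ≈ 0.00793.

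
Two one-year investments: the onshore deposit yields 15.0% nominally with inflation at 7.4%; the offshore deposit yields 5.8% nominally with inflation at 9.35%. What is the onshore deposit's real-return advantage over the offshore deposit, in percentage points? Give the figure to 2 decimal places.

10.32

The onshore deposit real return: 1.150/1.074 − 1 = 7.076%.
The offshore deposit real return: 1.058/1.0935 − 1 = -3.246%.
Difference: 7.076 − (-3.246) = 10.322 pp.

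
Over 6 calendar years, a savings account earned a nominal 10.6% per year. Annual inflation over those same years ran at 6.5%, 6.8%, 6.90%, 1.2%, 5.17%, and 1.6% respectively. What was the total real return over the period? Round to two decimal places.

Cumulative inflation factor: 1.065 × 1.068 × 1.0690 × 1.012 × 1.0517 × 1.016 ≈ 1.31482.
Nominal growth factor: 1.83034. Real growth factor = 1.83034 / 1.31482 ≈ 1.39209.
Total real return ≈ 39.2086%.

39.21%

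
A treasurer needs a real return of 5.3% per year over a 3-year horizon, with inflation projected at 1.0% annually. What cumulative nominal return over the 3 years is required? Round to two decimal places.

Required annual nominal rate: (1+5.3%)(1+1.0%) − 1 = 6.353%.
Cumulative over 3 years: (1 + 0.06353)^3 − 1 ≈ 0.20295.

20.30%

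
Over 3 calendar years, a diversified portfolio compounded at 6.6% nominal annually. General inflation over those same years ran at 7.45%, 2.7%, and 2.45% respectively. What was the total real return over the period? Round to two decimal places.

Cumulative inflation factor: 1.0745 × 1.027 × 1.0245 ≈ 1.13055.
Nominal growth factor: 1.21136. Real growth factor = 1.21136 / 1.13055 ≈ 1.07148.
Total real return ≈ 7.1477%.

7.15%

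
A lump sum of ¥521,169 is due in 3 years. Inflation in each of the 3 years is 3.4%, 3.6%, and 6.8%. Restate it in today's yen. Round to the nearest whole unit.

Price-level factor over 3 years: 1.034 × 1.036 × 1.068 = 1.144067232.
Purchasing power today: ¥521,169 divided by that factor.

¥455,541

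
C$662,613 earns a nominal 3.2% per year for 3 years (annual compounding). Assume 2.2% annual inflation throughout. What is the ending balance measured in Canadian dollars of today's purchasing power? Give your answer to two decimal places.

C$682,254.42

Nominal value at maturity: C$662,613 × (1 + 3.2%)^3 ≈ C$728,281.11.
Price-level factor over 3 years: (1 + 2.2%)^3 = 1.067462648.
Dividing the nominal maturity value by the price-level factor gives the value in today's money.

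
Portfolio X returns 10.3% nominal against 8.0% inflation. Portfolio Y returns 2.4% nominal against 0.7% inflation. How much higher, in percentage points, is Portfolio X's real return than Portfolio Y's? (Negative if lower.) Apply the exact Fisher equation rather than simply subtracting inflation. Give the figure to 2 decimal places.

Portfolio X real return: 1.103/1.080 − 1 = 2.130%.
Portfolio Y real return: 1.024/1.007 − 1 = 1.688%.
Difference: 2.130 − 1.688 = 0.442 pp.

0.44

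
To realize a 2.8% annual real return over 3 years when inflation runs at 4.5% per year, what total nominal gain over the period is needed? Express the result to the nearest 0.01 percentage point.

23.97%

Required annual nominal rate: (1+2.8%)(1+4.5%) − 1 = 7.426%.
Cumulative over 3 years: (1 + 0.07426)^3 − 1 ≈ 0.23973.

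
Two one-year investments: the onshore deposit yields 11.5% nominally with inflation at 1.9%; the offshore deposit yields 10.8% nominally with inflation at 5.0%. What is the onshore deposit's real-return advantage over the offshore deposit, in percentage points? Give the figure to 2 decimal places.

The onshore deposit real return: 1.115/1.019 − 1 = 9.421%.
The offshore deposit real return: 1.108/1.050 − 1 = 5.524%.
Difference: 9.421 − 5.524 = 3.897 pp.

3.90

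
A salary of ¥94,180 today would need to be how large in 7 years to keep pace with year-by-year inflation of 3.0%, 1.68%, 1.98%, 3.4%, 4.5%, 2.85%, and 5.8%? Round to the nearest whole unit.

Cumulative price-level factor: 1.030 × 1.0168 × 1.0198 × 1.034 × 1.045 × 1.0285 × 1.058 ≈ 1.2557828938.
The nominal amount required is ¥94,180 scaled up by that factor.

¥118,270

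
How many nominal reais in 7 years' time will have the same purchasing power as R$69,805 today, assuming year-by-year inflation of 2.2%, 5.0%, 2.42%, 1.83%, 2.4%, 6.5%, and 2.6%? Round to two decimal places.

Cumulative price-level factor: 1.022 × 1.050 × 1.0242 × 1.0183 × 1.024 × 1.065 × 1.026 ≈ 1.2522690161.
Multiplying R$69,805 by the price-level factor gives the future nominal sum.

R$87,414.64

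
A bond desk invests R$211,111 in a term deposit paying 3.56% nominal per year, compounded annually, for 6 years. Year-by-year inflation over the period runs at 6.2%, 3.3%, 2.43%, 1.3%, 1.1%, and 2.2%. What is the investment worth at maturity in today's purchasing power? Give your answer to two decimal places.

R$221,411.21

Nominal value at maturity: R$211,111 × (1 + 3.56%)^6 ≈ R$260,413.27.
Price-level factor over 6 years: 1.062 × 1.033 × 1.0243 × 1.013 × 1.011 × 1.022 ≈ 1.1761521525.
The maturity value deflated by that factor is the answer in today's purchasing power.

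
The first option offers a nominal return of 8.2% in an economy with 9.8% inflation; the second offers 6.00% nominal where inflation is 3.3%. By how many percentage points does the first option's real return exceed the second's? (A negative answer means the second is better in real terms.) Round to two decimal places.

The first option real return: 1.082/1.098 − 1 = -1.457%.
The second real return: 1.0600/1.033 − 1 = 2.614%.
Difference: -1.457 − 2.614 = -4.071 pp.

-4.07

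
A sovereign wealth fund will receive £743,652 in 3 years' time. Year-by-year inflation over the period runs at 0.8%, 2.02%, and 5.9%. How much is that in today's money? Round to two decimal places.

Price-level factor over 3 years: 1.008 × 1.0202 × 1.059 = 1.0890349344.
Purchasing power today: £743,652 divided by that factor.

£682,854.13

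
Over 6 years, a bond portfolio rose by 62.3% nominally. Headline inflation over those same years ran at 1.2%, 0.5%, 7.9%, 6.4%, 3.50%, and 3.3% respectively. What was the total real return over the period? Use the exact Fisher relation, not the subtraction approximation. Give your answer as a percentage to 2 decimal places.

Cumulative inflation factor: 1.012 × 1.005 × 1.079 × 1.064 × 1.0350 × 1.033 ≈ 1.24839.
Nominal growth factor: 1.62300. Real growth factor = 1.62300 / 1.24839 ≈ 1.30007.
Total real return ≈ 30.0074%.

30.01%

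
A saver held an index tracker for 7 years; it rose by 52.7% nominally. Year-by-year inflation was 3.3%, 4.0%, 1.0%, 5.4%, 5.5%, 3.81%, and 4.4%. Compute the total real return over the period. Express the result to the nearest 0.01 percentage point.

16.78%

Cumulative inflation factor: 1.033 × 1.040 × 1.010 × 1.054 × 1.055 × 1.0381 × 1.044 ≈ 1.30764.
Nominal growth factor: 1.52700. Real growth factor = 1.52700 / 1.30764 ≈ 1.16775.
Total real return ≈ 16.7754%.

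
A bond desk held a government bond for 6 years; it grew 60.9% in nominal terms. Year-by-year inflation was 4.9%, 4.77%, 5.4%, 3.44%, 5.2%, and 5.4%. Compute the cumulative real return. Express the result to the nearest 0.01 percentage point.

Cumulative inflation factor: 1.049 × 1.0477 × 1.054 × 1.0344 × 1.052 × 1.054 ≈ 1.32861.
Nominal growth factor: 1.60900. Real growth factor = 1.60900 / 1.32861 ≈ 1.21104.
Total real return ≈ 21.1039%.

21.10%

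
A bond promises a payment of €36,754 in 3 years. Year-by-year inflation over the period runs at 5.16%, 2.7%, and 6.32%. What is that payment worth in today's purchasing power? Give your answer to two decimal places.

Price-level factor over 3 years: 1.0516 × 1.027 × 1.0632 ≈ 1.1482487702.
Purchasing power today: €36,754 divided by that factor.

€32,008.74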